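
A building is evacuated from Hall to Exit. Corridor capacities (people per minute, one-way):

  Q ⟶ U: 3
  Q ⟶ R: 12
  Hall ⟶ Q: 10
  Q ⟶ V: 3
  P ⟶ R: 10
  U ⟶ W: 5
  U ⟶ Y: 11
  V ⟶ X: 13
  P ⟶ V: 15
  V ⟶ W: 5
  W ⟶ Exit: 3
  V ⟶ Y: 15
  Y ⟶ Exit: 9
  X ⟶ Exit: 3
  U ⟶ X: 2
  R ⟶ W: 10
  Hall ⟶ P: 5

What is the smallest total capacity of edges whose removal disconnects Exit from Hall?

Augment Hall→P→R→W→Exit: bottleneck 3, flow now 3.
Augment Hall→P→V→X→Exit: bottleneck 2, flow now 5.
Augment Hall→Q→U→X→Exit: bottleneck 1, flow now 6.
Augment Hall→Q→U→Y→Exit: bottleneck 2, flow now 8.
Augment Hall→Q→V→Y→Exit: bottleneck 3, flow now 11.
Augment Hall→Q→R→P→V→Y→Exit: bottleneck 3, flow now 14. (uses reverse residual edge)
No augmenting path remains; maximum flow = 14.
By max-flow min-cut, the minimum cut capacity equals the max flow.
In the residual graph, reachable from Hall: {Hall, Q, R, W}.
Min-cut edges: Hall→P (5), Q→U (3), Q→V (3), W→Exit (3); capacity 5 + 3 + 3 + 3 = 14.

14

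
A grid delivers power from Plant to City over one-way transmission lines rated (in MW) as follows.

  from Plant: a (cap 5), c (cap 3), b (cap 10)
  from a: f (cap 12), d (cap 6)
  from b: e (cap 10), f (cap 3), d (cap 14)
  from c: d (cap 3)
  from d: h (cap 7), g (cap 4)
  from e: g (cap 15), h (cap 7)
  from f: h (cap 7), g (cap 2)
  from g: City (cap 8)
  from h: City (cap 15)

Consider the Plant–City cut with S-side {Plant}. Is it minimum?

Yes — it is a minimum cut (capacity 18).

Given cut capacity: 5 + 10 + 3 = 18.
Augment Plant→a→d→g→City: bottleneck 4, flow now 4.
Augment Plant→a→d→h→City: bottleneck 1, flow now 5.
Augment Plant→b→d→h→City: bottleneck 6, flow now 11.
Augment Plant→b→e→g→City: bottleneck 4, flow now 15.
Augment Plant→c→d→a→f→h→City: bottleneck 3, flow now 18. (uses reverse residual edge)
No augmenting path remains; maximum flow = 18.
Cut capacity 18 equals the max flow, so it is a minimum cut.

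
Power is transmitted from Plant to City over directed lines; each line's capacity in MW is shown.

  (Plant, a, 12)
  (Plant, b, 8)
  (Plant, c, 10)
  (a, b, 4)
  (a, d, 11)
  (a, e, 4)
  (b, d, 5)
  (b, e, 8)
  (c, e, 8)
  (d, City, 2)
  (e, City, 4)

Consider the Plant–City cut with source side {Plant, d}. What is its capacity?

32

Edges leaving {Plant, d}: Plant→a (12), Plant→b (8), Plant→c (10), d→City (2).
Cut capacity = 12 + 8 + 10 + 2 = 32.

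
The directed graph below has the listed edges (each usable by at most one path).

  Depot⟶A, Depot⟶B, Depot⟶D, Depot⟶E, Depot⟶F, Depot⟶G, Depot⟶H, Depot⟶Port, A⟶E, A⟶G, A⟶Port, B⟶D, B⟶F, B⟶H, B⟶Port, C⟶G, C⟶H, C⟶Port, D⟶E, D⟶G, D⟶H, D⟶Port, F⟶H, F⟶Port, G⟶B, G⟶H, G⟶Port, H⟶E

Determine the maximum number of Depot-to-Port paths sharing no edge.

6

Assign every edge capacity 1; by Menger, the answer equals the max flow.
Path Depot→Port (+1); total 1.
Path Depot→A→Port (+1); total 2.
Path Depot→B→Port (+1); total 3.
Path Depot→D→Port (+1); total 4.
Path Depot→F→Port (+1); total 5.
Path Depot→G→Port (+1); total 6.
No residual Depot→Port path; max flow = 6.
Certifying cut of size 6: {Depot→A, Depot→B, Depot→D, Depot→F, Depot→G, Depot→Port}.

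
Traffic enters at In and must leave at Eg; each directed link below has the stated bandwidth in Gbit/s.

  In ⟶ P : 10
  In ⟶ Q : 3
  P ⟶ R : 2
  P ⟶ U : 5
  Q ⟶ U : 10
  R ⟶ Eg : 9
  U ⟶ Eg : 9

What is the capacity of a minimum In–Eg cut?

10

Augment In→P→R→Eg: bottleneck 2, flow now 2.
Augment In→P→U→Eg: bottleneck 5, flow now 7.
Augment In→Q→U→Eg: bottleneck 3, flow now 10.
No augmenting path remains; maximum flow = 10.
By max-flow min-cut, the minimum cut capacity equals the max flow.
In the residual graph, reachable from In: {In, P}.
Min-cut edges: In→Q (3), P→R (2), P→U (5); capacity 3 + 2 + 5 = 10.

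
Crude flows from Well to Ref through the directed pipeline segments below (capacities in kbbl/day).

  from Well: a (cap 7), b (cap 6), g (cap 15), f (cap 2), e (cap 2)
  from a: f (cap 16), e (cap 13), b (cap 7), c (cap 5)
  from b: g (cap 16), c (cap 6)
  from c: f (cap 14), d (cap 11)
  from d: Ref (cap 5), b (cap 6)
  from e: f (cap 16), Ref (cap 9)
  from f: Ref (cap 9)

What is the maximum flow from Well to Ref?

Augment Well→e→Ref: bottleneck 2, flow now 2.
Augment Well→f→Ref: bottleneck 2, flow now 4.
Augment Well→a→e→Ref: bottleneck 7, flow now 11.
Augment Well→b→c→d→Ref: bottleneck 5, flow now 16.
Augment Well→b→c→f→Ref: bottleneck 1, flow now 17.
No augmenting path remains; maximum flow = 17.
In the residual graph, reachable from Well: {Well, g}.
Min-cut edges: Well→a (7), Well→b (6), Well→e (2), Well→f (2); capacity 7 + 6 + 2 + 2 = 17.
This cut is saturated, so no flow can exceed 17.

17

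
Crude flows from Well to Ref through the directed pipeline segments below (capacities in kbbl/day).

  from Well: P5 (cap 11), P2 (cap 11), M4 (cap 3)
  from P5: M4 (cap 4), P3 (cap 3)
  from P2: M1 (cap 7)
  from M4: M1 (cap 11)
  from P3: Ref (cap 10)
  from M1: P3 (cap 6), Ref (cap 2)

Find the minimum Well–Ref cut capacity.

Augment Well→P5→P3→Ref: bottleneck 3, flow now 3.
Augment Well→P2→M1→Ref: bottleneck 2, flow now 5.
Augment Well→P2→M1→P3→Ref: bottleneck 5, flow now 10.
Augment Well→M4→M1→P3→Ref: bottleneck 1, flow now 11.
No augmenting path remains; maximum flow = 11.
By max-flow min-cut, the minimum cut capacity equals the max flow.
In the residual graph, reachable from Well: {Well, P5, P2, M4, M1}.
Min-cut edges: P5→P3 (3), M1→P3 (6), M1→Ref (2); capacity 3 + 6 + 2 = 11.

11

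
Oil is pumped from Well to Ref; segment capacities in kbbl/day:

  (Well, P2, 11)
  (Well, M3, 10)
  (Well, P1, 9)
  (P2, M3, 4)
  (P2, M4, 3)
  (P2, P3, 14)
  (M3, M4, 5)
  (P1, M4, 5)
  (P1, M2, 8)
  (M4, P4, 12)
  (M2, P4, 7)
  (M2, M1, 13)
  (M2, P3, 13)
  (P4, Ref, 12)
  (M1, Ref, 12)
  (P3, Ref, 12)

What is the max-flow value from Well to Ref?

Augment Well→P2→P3→Ref: bottleneck 11, flow now 11.
Augment Well→M3→M4→P4→Ref: bottleneck 5, flow now 16.
Augment Well→P1→M4→P4→Ref: bottleneck 5, flow now 21.
Augment Well→P1→M2→P4→Ref: bottleneck 2, flow now 23.
Augment Well→P1→M2→M1→Ref: bottleneck 2, flow now 25.
No augmenting path remains; maximum flow = 25.
In the residual graph, reachable from Well: {Well, M3}.
Min-cut edges: Well→P2 (11), Well→P1 (9), M3→M4 (5); capacity 11 + 9 + 5 = 25.
This cut is saturated, so no flow can exceed 25.

25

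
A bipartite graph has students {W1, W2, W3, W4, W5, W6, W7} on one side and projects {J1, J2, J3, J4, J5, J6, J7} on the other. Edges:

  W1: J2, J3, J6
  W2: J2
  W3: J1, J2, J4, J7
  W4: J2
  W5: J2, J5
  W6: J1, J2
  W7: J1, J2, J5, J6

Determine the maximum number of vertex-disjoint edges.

6

Unit-capacity flow: source→left, listed edges, right→sink; max matching = max flow.
Augmenting path W1→J2 (+1); matched 1.
Augmenting path W3→J1 (+1); matched 2.
Augmenting path W5→J5 (+1); matched 3.
Augmenting path W7→J6 (+1); matched 4.
Augmenting path W2→J2→W1→J3 (+1); matched 5.
Augmenting path W6→J1→W3→J4 (+1); matched 6.
No augmenting path remains; maximum matching = 6.
König certificate: {W1, W3, W5, W6, W7, J2} is a vertex cover of size 6 (every listed pair touches it), so no matching can be larger.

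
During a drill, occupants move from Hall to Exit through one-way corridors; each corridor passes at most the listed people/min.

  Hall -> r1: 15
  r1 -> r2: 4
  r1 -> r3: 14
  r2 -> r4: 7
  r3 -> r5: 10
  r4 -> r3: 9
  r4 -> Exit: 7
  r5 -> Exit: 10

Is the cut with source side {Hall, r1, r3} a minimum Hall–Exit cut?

Yes — it is a minimum cut (capacity 14).

Given cut capacity: 4 + 10 = 14.
Augment Hall→r1→r2→r4→Exit: bottleneck 4, flow now 4.
Augment Hall→r1→r3→r5→Exit: bottleneck 10, flow now 14.
No augmenting path remains; maximum flow = 14.
Cut capacity 14 equals the max flow, so it is a minimum cut.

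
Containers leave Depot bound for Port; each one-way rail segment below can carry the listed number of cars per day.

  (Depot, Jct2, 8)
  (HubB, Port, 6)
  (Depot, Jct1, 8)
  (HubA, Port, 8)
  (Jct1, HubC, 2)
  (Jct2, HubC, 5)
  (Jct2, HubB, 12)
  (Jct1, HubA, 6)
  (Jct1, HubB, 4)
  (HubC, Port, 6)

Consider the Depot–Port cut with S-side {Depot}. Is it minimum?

Given cut capacity: 8 + 8 = 16.
Augment Depot→Jct1→HubB→Port: bottleneck 4, flow now 4.
Augment Depot→Jct1→HubA→Port: bottleneck 4, flow now 8.
Augment Depot→Jct2→HubB→Port: bottleneck 2, flow now 10.
Augment Depot→Jct2→HubC→Port: bottleneck 5, flow now 15.
Augment Depot→Jct2→HubB→Jct1→HubA→Port: bottleneck 1, flow now 16. (uses reverse residual edge)
No augmenting path remains; maximum flow = 16.
Cut capacity 16 equals the max flow, so it is a minimum cut.

Yes — it is a minimum cut (capacity 16).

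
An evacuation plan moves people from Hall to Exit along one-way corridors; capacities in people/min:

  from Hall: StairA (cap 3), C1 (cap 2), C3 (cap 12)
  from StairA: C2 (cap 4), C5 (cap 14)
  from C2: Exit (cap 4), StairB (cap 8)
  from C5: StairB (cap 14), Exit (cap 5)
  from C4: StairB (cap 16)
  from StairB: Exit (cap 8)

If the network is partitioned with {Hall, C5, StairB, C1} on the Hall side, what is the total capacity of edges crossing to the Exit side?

28

Edges leaving {Hall, C5, StairB, C1}: Hall→StairA (3), Hall→C3 (12), C5→Exit (5), StairB→Exit (8).
Cut capacity = 3 + 12 + 5 + 8 = 28.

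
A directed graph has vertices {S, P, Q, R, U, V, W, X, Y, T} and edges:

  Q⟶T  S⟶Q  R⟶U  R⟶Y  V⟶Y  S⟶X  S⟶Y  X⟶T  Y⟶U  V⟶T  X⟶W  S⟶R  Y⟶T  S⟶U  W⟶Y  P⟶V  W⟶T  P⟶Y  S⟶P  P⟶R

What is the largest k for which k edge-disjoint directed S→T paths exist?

Assign every edge capacity 1; by Menger, the answer equals the max flow.
Path S→Q→T (+1); total 1.
Path S→X→T (+1); total 2.
Path S→Y→T (+1); total 3.
Path S→P→V→T (+1); total 4.
No residual S→T path; max flow = 4.
Certifying cut of size 4: {S→P, S→Q, S→X, Y→T}.

4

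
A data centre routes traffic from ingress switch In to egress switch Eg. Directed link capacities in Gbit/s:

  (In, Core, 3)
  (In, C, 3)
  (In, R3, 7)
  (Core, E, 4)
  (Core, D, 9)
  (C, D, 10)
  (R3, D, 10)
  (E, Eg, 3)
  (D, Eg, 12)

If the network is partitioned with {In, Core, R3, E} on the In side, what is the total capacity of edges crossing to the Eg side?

25

Edges leaving {In, Core, R3, E}: In→C (3), Core→D (9), R3→D (10), E→Eg (3).
Cut capacity = 3 + 9 + 10 + 3 = 25.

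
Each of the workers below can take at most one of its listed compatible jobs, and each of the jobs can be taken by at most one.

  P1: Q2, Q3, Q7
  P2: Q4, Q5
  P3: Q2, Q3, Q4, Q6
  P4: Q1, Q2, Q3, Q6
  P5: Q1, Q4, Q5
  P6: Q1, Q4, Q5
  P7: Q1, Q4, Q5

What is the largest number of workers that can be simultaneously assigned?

Unit-capacity flow: source→left, listed edges, right→sink; max matching = max flow.
Augmenting path P1→Q2 (+1); matched 1.
Augmenting path P2→Q4 (+1); matched 2.
Augmenting path P3→Q3 (+1); matched 3.
Augmenting path P4→Q1 (+1); matched 4.
Augmenting path P5→Q5 (+1); matched 5.
Augmenting path P6→Q1→P4→Q6 (+1); matched 6.
No augmenting path remains; maximum matching = 6.
König certificate: {P1, P3, P4, Q1, Q4, Q5} is a vertex cover of size 6 (every listed pair touches it), so no matching can be larger.

6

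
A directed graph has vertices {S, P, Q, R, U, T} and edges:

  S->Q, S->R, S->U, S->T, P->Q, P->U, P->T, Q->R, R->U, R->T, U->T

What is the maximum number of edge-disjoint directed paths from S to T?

3

Assign every edge capacity 1; by Menger, the answer equals the max flow.
Path S→T (+1); total 1.
Path S→R→T (+1); total 2.
Path S→U→T (+1); total 3.
No residual S→T path; max flow = 3.
Certifying cut of size 3: {R→T, S→T, U→T}.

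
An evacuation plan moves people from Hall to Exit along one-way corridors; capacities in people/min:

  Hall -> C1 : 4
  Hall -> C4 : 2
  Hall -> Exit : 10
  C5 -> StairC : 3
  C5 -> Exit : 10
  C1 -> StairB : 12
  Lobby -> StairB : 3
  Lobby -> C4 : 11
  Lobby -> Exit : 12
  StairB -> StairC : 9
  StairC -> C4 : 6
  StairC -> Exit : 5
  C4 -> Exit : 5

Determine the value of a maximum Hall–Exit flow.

16

Augment Hall→Exit: bottleneck 10, flow now 10.
Augment Hall→C4→Exit: bottleneck 2, flow now 12.
Augment Hall→C1→StairB→StairC→Exit: bottleneck 4, flow now 16.
No augmenting path remains; maximum flow = 16.
In the residual graph, reachable from Hall: {Hall}.
Min-cut edges: Hall→C1 (4), Hall→C4 (2), Hall→Exit (10); capacity 4 + 2 + 10 = 16.
This cut is saturated, so no flow can exceed 16.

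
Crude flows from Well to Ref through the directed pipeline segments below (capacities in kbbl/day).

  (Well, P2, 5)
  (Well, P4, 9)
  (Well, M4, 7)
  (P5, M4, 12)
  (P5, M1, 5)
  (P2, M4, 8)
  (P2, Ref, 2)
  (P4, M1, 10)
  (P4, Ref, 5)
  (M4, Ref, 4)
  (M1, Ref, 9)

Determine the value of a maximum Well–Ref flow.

15

Augment Well→P2→Ref: bottleneck 2, flow now 2.
Augment Well→P4→Ref: bottleneck 5, flow now 7.
Augment Well→M4→Ref: bottleneck 4, flow now 11.
Augment Well→P4→M1→Ref: bottleneck 4, flow now 15.
No augmenting path remains; maximum flow = 15.
In the residual graph, reachable from Well: {Well, P2, M4}.
Min-cut edges: Well→P4 (9), P2→Ref (2), M4→Ref (4); capacity 9 + 2 + 4 = 15.
This cut is saturated, so no flow can exceed 15.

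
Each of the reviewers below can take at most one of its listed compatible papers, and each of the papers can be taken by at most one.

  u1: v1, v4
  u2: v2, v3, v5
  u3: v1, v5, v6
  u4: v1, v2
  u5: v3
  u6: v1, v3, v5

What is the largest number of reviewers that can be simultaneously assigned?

Unit-capacity flow: source→left, listed edges, right→sink; max matching = max flow.
Augmenting path u1→v1 (+1); matched 1.
Augmenting path u2→v2 (+1); matched 2.
Augmenting path u3→v5 (+1); matched 3.
Augmenting path u5→v3 (+1); matched 4.
Augmenting path u4→v1→u1→v4 (+1); matched 5.
Augmenting path u6→v5→u3→v6 (+1); matched 6.
No augmenting path remains; maximum matching = 6.
König certificate: {u1, u2, u3, u4, u5, u6} is a vertex cover of size 6 (every listed pair touches it), so no matching can be larger.

6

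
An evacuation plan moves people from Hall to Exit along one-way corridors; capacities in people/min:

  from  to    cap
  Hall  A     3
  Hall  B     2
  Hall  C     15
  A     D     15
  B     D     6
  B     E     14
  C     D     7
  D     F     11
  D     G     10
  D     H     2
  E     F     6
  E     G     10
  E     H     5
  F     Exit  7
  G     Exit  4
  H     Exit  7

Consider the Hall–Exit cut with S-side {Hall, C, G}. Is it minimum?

Given cut capacity: 3 + 2 + 7 + 4 = 16.
Augment Hall→A→D→F→Exit: bottleneck 3, flow now 3.
Augment Hall→B→D→F→Exit: bottleneck 2, flow now 5.
Augment Hall→C→D→F→Exit: bottleneck 2, flow now 7.
Augment Hall→C→D→G→Exit: bottleneck 4, flow now 11.
Augment Hall→C→D→H→Exit: bottleneck 1, flow now 12.
No augmenting path remains; maximum flow = 12.
In the residual graph, reachable from Hall: {Hall, C}.
Min-cut edges: Hall→A (3), Hall→B (2), C→D (7); capacity 3 + 2 + 7 = 12.
Cut capacity 16 exceeds the max flow 12, so it is not minimum.

No — its capacity is 16, but the minimum cut has capacity 12.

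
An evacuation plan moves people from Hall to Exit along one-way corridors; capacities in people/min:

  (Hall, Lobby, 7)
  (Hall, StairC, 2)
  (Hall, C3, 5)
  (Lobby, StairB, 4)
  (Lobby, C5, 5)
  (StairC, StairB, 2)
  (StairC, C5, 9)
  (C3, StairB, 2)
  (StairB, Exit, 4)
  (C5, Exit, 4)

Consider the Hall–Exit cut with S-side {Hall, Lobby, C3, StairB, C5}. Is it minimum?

No — its capacity is 10, but the minimum cut has capacity 8.

Given cut capacity: 2 + 4 + 4 = 10.
Augment Hall→Lobby→StairB→Exit: bottleneck 4, flow now 4.
Augment Hall→Lobby→C5→Exit: bottleneck 3, flow now 7.
Augment Hall→StairC→C5→Exit: bottleneck 1, flow now 8.
No augmenting path remains; maximum flow = 8.
In the residual graph, reachable from Hall: {Hall, Lobby, StairC, C3, StairB, C5}.
Min-cut edges: StairB→Exit (4), C5→Exit (4); capacity 4 + 4 = 8.
Cut capacity 10 exceeds the max flow 8, so it is not minimum.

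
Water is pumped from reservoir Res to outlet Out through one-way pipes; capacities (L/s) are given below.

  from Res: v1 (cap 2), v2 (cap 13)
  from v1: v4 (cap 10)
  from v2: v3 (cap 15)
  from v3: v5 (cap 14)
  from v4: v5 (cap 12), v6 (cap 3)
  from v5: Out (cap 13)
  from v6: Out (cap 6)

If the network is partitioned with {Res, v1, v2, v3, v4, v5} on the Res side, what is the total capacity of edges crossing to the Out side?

Edges leaving {Res, v1, v2, v3, v4, v5}: v4→v6 (3), v5→Out (13).
Cut capacity = 3 + 13 = 16.

16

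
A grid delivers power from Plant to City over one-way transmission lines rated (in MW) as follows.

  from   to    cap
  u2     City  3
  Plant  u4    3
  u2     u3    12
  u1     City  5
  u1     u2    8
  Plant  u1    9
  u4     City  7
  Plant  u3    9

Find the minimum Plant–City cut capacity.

Augment Plant→u1→City: bottleneck 5, flow now 5.
Augment Plant→u4→City: bottleneck 3, flow now 8.
Augment Plant→u1→u2→City: bottleneck 3, flow now 11.
No augmenting path remains; maximum flow = 11.
By max-flow min-cut, the minimum cut capacity equals the max flow.
In the residual graph, reachable from Plant: {Plant, u1, u2, u3}.
Min-cut edges: Plant→u4 (3), u1→City (5), u2→City (3); capacity 3 + 5 + 3 = 11.

11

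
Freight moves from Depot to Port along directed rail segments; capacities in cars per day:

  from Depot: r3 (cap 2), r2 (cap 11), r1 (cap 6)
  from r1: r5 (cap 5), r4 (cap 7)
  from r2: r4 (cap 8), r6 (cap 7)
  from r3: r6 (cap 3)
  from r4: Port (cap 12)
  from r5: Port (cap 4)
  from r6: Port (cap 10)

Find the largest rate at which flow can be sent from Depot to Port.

19

Augment Depot→r1→r4→Port: bottleneck 6, flow now 6.
Augment Depot→r2→r4→Port: bottleneck 6, flow now 12.
Augment Depot→r2→r6→Port: bottleneck 5, flow now 17.
Augment Depot→r3→r6→Port: bottleneck 2, flow now 19.
No augmenting path remains; maximum flow = 19.
In the residual graph, reachable from Depot: {Depot}.
Min-cut edges: Depot→r1 (6), Depot→r2 (11), Depot→r3 (2); capacity 6 + 11 + 2 = 19.
This cut is saturated, so no flow can exceed 19.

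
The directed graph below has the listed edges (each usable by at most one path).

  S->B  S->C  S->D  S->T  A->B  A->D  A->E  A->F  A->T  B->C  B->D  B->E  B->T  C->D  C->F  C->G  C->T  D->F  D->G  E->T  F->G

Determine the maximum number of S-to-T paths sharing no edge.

Assign every edge capacity 1; by Menger, the answer equals the max flow.
Path S→T (+1); total 1.
Path S→B→T (+1); total 2.
Path S→C→T (+1); total 3.
No residual S→T path; max flow = 3.
Certifying cut of size 3: {S→B, S→C, S→T}.

3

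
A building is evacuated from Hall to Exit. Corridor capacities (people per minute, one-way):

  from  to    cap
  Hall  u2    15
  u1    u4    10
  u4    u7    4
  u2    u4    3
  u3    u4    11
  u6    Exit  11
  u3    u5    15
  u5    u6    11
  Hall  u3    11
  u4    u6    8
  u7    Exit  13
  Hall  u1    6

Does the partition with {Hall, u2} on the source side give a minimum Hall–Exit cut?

Given cut capacity: 6 + 11 + 3 = 20.
Augment Hall→u1→u4→u6→Exit: bottleneck 6, flow now 6.
Augment Hall→u2→u4→u6→Exit: bottleneck 2, flow now 8.
Augment Hall→u2→u4→u7→Exit: bottleneck 1, flow now 9.
Augment Hall→u3→u4→u7→Exit: bottleneck 3, flow now 12.
Augment Hall→u3→u5→u6→Exit: bottleneck 3, flow now 15.
No augmenting path remains; maximum flow = 15.
In the residual graph, reachable from Hall: {Hall, u1, u2, u3, u4, u5, u6}.
Min-cut edges: u4→u7 (4), u6→Exit (11); capacity 4 + 11 = 15.
Cut capacity 20 exceeds the max flow 15, so it is not minimum.

No — its capacity is 20, but the minimum cut has capacity 15.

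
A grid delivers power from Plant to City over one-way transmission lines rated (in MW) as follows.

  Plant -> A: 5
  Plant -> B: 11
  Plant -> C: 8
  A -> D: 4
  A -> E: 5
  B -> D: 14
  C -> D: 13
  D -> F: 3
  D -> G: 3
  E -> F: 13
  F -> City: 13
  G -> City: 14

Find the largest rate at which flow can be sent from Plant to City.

Augment Plant→A→D→F→City: bottleneck 3, flow now 3.
Augment Plant→A→D→G→City: bottleneck 1, flow now 4.
Augment Plant→A→E→F→City: bottleneck 1, flow now 5.
Augment Plant→B→D→G→City: bottleneck 2, flow now 7.
Augment Plant→B→D→A→E→F→City: bottleneck 4, flow now 11. (uses reverse residual edge)
No augmenting path remains; maximum flow = 11.
In the residual graph, reachable from Plant: {Plant, B, C, D}.
Min-cut edges: Plant→A (5), D→F (3), D→G (3); capacity 5 + 3 + 3 = 11.
This cut is saturated, so no flow can exceed 11.

11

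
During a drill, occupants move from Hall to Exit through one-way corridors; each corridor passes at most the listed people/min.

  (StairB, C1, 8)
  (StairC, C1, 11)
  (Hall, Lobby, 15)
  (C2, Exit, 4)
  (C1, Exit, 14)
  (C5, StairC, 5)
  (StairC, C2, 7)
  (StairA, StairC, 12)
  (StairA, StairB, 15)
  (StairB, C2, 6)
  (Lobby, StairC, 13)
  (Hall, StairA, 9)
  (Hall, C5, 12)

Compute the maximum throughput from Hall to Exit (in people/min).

Augment Hall→Lobby→StairC→C2→Exit: bottleneck 4, flow now 4.
Augment Hall→Lobby→StairC→C1→Exit: bottleneck 9, flow now 13.
Augment Hall→StairA→StairC→C1→Exit: bottleneck 2, flow now 15.
Augment Hall→StairA→StairB→C1→Exit: bottleneck 3, flow now 18.
No augmenting path remains; maximum flow = 18.
In the residual graph, reachable from Hall: {Hall, Lobby, StairA, C5, StairC, StairB, C2, C1}.
Min-cut edges: C2→Exit (4), C1→Exit (14); capacity 4 + 14 = 18.
This cut is saturated, so no flow can exceed 18.

18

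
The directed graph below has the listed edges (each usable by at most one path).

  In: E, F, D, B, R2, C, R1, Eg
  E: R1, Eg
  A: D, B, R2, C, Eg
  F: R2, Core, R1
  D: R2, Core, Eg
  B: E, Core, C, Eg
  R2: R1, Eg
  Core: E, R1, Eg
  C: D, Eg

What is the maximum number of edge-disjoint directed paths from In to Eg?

Assign every edge capacity 1; by Menger, the answer equals the max flow.
Path In→Eg (+1); total 1.
Path In→E→Eg (+1); total 2.
Path In→D→Eg (+1); total 3.
Path In→B→Eg (+1); total 4.
Path In→R2→Eg (+1); total 5.
Path In→C→Eg (+1); total 6.
Path In→F→Core→Eg (+1); total 7.
No residual In→Eg path; max flow = 7.
Certifying cut of size 7: {In→B, In→C, In→D, In→E, In→Eg, In→F, In→R2}.

7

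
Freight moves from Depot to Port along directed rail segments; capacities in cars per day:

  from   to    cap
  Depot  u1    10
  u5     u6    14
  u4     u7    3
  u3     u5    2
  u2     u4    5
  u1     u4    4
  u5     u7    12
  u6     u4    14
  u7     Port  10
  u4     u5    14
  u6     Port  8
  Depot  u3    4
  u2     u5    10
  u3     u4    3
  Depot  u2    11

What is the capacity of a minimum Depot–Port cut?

Augment Depot→u1→u4→u7→Port: bottleneck 3, flow now 3.
Augment Depot→u2→u5→u6→Port: bottleneck 8, flow now 11.
Augment Depot→u2→u5→u7→Port: bottleneck 2, flow now 13.
Augment Depot→u3→u5→u7→Port: bottleneck 2, flow now 15.
Augment Depot→u1→u4→u5→u7→Port: bottleneck 1, flow now 16.
Augment Depot→u2→u4→u5→u7→Port: bottleneck 1, flow now 17.
Augment Depot→u3→u4→u5→u7→Port: bottleneck 1, flow now 18.
No augmenting path remains; maximum flow = 18.
By max-flow min-cut, the minimum cut capacity equals the max flow.
In the residual graph, reachable from Depot: {Depot, u1, u2, u3, u4, u5, u6, u7}.
Min-cut edges: u6→Port (8), u7→Port (10); capacity 8 + 10 = 18.

18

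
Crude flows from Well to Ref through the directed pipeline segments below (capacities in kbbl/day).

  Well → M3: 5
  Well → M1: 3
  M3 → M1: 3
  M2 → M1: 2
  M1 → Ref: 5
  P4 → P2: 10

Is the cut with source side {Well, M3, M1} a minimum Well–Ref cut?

Yes — it is a minimum cut (capacity 5).

Given cut capacity: 5 = 5.
Augment Well→M1→Ref: bottleneck 3, flow now 3.
Augment Well→M3→M1→Ref: bottleneck 2, flow now 5.
No augmenting path remains; maximum flow = 5.
Cut capacity 5 equals the max flow, so it is a minimum cut.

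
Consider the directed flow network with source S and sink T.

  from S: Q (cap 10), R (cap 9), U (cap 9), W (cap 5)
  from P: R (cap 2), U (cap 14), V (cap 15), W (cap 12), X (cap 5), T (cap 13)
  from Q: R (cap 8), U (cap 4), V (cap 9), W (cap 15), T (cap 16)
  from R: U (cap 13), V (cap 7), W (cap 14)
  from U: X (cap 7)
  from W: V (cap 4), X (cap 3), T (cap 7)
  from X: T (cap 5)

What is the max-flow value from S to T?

22

Augment S→Q→T: bottleneck 10, flow now 10.
Augment S→W→T: bottleneck 5, flow now 15.
Augment S→R→W→T: bottleneck 2, flow now 17.
Augment S→U→X→T: bottleneck 5, flow now 22.
No augmenting path remains; maximum flow = 22.
In the residual graph, reachable from S: {S, R, U, V, W, X}.
Min-cut edges: S→Q (10), W→T (7), X→T (5); capacity 10 + 7 + 5 = 22.
This cut is saturated, so no flow can exceed 22.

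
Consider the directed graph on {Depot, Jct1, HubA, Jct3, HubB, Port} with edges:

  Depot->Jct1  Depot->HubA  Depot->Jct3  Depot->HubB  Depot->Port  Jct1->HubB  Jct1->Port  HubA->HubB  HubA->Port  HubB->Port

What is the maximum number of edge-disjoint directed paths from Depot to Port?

4

Assign every edge capacity 1; by Menger, the answer equals the max flow.
Path Depot→Port (+1); total 1.
Path Depot→Jct1→Port (+1); total 2.
Path Depot→HubA→Port (+1); total 3.
Path Depot→HubB→Port (+1); total 4.
No residual Depot→Port path; max flow = 4.
Certifying cut of size 4: {Depot→HubA, Depot→HubB, Depot→Jct1, Depot→Port}.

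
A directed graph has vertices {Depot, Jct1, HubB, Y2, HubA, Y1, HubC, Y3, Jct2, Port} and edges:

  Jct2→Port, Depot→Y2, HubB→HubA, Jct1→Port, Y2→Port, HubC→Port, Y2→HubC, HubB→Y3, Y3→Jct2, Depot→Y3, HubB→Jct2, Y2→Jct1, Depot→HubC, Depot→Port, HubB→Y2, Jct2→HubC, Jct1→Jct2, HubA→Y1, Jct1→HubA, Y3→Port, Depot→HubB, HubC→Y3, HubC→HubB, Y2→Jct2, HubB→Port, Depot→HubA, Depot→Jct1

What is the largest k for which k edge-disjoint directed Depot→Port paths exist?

6

Assign every edge capacity 1; by Menger, the answer equals the max flow.
Path Depot→Port (+1); total 1.
Path Depot→Jct1→Port (+1); total 2.
Path Depot→HubB→Port (+1); total 3.
Path Depot→Y2→Port (+1); total 4.
Path Depot→HubC→Port (+1); total 5.
Path Depot→Y3→Port (+1); total 6.
No residual Depot→Port path; max flow = 6.
Certifying cut of size 6: {Depot→HubB, Depot→HubC, Depot→Jct1, Depot→Port, Depot→Y2, Depot→Y3}.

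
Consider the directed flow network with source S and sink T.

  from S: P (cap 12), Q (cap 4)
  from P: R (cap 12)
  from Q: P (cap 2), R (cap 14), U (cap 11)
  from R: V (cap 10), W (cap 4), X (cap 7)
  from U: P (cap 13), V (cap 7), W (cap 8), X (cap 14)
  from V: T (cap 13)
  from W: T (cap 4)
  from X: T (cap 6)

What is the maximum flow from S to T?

16

Augment S→P→R→V→T: bottleneck 10, flow now 10.
Augment S→P→R→W→T: bottleneck 2, flow now 12.
Augment S→Q→R→W→T: bottleneck 2, flow now 14.
Augment S→Q→R→X→T: bottleneck 2, flow now 16.
No augmenting path remains; maximum flow = 16.
In the residual graph, reachable from S: {S}.
Min-cut edges: S→P (12), S→Q (4); capacity 12 + 4 = 16.
This cut is saturated, so no flow can exceed 16.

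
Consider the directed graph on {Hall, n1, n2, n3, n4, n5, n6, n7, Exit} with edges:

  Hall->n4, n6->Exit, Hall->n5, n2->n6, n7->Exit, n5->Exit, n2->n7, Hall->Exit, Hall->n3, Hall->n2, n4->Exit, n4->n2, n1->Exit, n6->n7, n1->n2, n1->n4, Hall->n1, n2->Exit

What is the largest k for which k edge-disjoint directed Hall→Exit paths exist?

Assign every edge capacity 1; by Menger, the answer equals the max flow.
Path Hall→Exit (+1); total 1.
Path Hall→n1→Exit (+1); total 2.
Path Hall→n2→Exit (+1); total 3.
Path Hall→n4→Exit (+1); total 4.
Path Hall→n5→Exit (+1); total 5.
No residual Hall→Exit path; max flow = 5.
Certifying cut of size 5: {Hall→Exit, Hall→n1, Hall→n2, Hall→n4, Hall→n5}.

5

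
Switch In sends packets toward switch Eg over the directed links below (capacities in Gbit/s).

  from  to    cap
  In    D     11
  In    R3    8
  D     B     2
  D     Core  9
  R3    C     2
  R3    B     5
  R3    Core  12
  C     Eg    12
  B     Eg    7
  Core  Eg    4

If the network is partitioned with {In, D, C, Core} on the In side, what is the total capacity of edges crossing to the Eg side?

Edges leaving {In, D, C, Core}: In→R3 (8), D→B (2), C→Eg (12), Core→Eg (4).
Cut capacity = 8 + 2 + 12 + 4 = 26.

26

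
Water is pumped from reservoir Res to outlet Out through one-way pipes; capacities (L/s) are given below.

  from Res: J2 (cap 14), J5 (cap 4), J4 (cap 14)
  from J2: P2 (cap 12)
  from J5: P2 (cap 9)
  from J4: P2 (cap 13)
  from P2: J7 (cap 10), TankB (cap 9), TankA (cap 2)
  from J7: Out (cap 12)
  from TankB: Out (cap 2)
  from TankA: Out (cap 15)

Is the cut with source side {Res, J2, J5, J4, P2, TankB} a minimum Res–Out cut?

Yes — it is a minimum cut (capacity 14).

Given cut capacity: 10 + 2 + 2 = 14.
Augment Res→J2→P2→J7→Out: bottleneck 10, flow now 10.
Augment Res→J2→P2→TankB→Out: bottleneck 2, flow now 12.
Augment Res→J5→P2→TankA→Out: bottleneck 2, flow now 14.
No augmenting path remains; maximum flow = 14.
Cut capacity 14 equals the max flow, so it is a minimum cut.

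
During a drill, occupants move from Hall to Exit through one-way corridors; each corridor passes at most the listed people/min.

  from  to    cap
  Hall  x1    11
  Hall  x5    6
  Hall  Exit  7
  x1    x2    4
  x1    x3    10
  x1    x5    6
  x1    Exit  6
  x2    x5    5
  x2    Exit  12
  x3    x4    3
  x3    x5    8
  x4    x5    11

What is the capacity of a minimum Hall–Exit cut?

Augment Hall→Exit: bottleneck 7, flow now 7.
Augment Hall→x1→Exit: bottleneck 6, flow now 13.
Augment Hall→x1→x2→Exit: bottleneck 4, flow now 17.
No augmenting path remains; maximum flow = 17.
By max-flow min-cut, the minimum cut capacity equals the max flow.
In the residual graph, reachable from Hall: {Hall, x1, x3, x4, x5}.
Min-cut edges: Hall→Exit (7), x1→x2 (4), x1→Exit (6); capacity 7 + 4 + 6 = 17.

17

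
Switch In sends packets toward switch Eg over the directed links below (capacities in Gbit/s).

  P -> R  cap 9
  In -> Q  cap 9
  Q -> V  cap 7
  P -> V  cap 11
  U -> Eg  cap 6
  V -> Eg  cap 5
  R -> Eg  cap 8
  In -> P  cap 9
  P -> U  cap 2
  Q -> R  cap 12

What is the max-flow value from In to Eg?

Augment In→P→R→Eg: bottleneck 8, flow now 8.
Augment In→P→U→Eg: bottleneck 1, flow now 9.
Augment In→Q→V→Eg: bottleneck 5, flow now 14.
Augment In→Q→R→P→U→Eg: bottleneck 1, flow now 15. (uses reverse residual edge)
No augmenting path remains; maximum flow = 15.
In the residual graph, reachable from In: {In, P, Q, R, V}.
Min-cut edges: P→U (2), R→Eg (8), V→Eg (5); capacity 2 + 8 + 5 = 15.
This cut is saturated, so no flow can exceed 15.

15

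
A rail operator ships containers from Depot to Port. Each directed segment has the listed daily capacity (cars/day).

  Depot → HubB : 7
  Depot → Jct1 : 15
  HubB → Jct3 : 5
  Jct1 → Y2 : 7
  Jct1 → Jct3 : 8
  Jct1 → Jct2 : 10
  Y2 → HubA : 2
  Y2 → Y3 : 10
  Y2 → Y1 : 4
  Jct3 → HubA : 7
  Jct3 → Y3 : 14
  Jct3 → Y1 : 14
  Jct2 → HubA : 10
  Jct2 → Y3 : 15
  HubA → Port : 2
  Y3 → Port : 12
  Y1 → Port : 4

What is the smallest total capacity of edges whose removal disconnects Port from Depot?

Augment Depot→HubB→Jct3→HubA→Port: bottleneck 2, flow now 2.
Augment Depot→HubB→Jct3→Y3→Port: bottleneck 3, flow now 5.
Augment Depot→Jct1→Y2→Y3→Port: bottleneck 7, flow now 12.
Augment Depot→Jct1→Jct3→Y3→Port: bottleneck 2, flow now 14.
Augment Depot→Jct1→Jct3→Y1→Port: bottleneck 4, flow now 18.
No augmenting path remains; maximum flow = 18.
By max-flow min-cut, the minimum cut capacity equals the max flow.
In the residual graph, reachable from Depot: {Depot, HubB, Jct1, Y2, Jct3, Jct2, HubA, Y3, Y1}.
Min-cut edges: HubA→Port (2), Y3→Port (12), Y1→Port (4); capacity 2 + 12 + 4 = 18.

18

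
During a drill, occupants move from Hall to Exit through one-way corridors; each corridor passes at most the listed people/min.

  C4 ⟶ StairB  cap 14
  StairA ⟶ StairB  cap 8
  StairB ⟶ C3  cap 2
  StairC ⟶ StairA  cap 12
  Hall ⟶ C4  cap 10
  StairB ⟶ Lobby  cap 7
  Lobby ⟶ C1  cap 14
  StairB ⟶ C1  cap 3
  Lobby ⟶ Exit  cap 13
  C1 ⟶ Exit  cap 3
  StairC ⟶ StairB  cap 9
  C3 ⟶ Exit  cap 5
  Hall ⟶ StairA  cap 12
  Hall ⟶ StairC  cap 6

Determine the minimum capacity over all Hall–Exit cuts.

Augment Hall→C4→StairB→C3→Exit: bottleneck 2, flow now 2.
Augment Hall→C4→StairB→Lobby→Exit: bottleneck 7, flow now 9.
Augment Hall→C4→StairB→C1→Exit: bottleneck 1, flow now 10.
Augment Hall→StairC→StairB→C1→Exit: bottleneck 2, flow now 12.
No augmenting path remains; maximum flow = 12.
By max-flow min-cut, the minimum cut capacity equals the max flow.
In the residual graph, reachable from Hall: {Hall, C4, StairC, StairA, StairB}.
Min-cut edges: StairB→C3 (2), StairB→Lobby (7), StairB→C1 (3); capacity 2 + 7 + 3 = 12.

12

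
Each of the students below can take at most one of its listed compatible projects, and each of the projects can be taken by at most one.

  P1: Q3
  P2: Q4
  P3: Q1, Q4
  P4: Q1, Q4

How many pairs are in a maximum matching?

Unit-capacity flow: source→left, listed edges, right→sink; max matching = max flow.
Augmenting path P1→Q3 (+1); matched 1.
Augmenting path P2→Q4 (+1); matched 2.
Augmenting path P3→Q1 (+1); matched 3.
No augmenting path remains; maximum matching = 3.
König certificate: {P1, Q1, Q4} is a vertex cover of size 3 (every listed pair touches it), so no matching can be larger.

3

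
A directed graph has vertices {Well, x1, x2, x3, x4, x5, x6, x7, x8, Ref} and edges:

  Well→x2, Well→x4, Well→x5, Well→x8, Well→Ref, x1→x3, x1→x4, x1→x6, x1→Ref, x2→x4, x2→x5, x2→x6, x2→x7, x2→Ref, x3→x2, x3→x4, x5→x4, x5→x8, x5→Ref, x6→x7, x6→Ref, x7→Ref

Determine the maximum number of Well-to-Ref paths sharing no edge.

3

Assign every edge capacity 1; by Menger, the answer equals the max flow.
Path Well→Ref (+1); total 1.
Path Well→x2→Ref (+1); total 2.
Path Well→x5→Ref (+1); total 3.
No residual Well→Ref path; max flow = 3.
Certifying cut of size 3: {Well→Ref, Well→x2, Well→x5}.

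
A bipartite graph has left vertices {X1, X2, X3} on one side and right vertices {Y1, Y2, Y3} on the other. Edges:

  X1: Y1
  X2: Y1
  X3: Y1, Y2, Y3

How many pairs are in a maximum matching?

2

Unit-capacity flow: source→left, listed edges, right→sink; max matching = max flow.
Augmenting path X1→Y1 (+1); matched 1.
Augmenting path X3→Y2 (+1); matched 2.
No augmenting path remains; maximum matching = 2.
König certificate: {X3, Y1} is a vertex cover of size 2 (every listed pair touches it), so no matching can be larger.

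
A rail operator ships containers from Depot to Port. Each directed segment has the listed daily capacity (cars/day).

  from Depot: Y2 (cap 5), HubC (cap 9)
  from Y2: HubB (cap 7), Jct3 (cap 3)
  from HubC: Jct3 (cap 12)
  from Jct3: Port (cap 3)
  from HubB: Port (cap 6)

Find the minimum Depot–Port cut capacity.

8

Augment Depot→Y2→Jct3→Port: bottleneck 3, flow now 3.
Augment Depot→Y2→HubB→Port: bottleneck 2, flow now 5.
Augment Depot→HubC→Jct3→Y2→HubB→Port: bottleneck 3, flow now 8. (uses reverse residual edge)
No augmenting path remains; maximum flow = 8.
By max-flow min-cut, the minimum cut capacity equals the max flow.
In the residual graph, reachable from Depot: {Depot, HubC, Jct3}.
Min-cut edges: Depot→Y2 (5), Jct3→Port (3); capacity 5 + 3 = 8.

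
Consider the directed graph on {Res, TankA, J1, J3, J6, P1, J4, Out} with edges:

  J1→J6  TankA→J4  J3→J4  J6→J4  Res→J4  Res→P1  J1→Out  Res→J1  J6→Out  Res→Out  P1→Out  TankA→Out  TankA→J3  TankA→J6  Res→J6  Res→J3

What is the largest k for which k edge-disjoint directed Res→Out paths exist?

Assign every edge capacity 1; by Menger, the answer equals the max flow.
Path Res→Out (+1); total 1.
Path Res→J1→Out (+1); total 2.
Path Res→J6→Out (+1); total 3.
Path Res→P1→Out (+1); total 4.
No residual Res→Out path; max flow = 4.
Certifying cut of size 4: {Res→J1, Res→J6, Res→Out, Res→P1}.

4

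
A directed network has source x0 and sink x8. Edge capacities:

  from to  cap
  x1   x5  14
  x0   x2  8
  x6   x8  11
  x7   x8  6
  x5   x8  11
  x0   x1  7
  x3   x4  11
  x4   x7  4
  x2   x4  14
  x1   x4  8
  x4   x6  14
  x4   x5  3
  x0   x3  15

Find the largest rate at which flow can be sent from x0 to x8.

25

Augment x0→x1→x5→x8: bottleneck 7, flow now 7.
Augment x0→x2→x4→x5→x8: bottleneck 3, flow now 10.
Augment x0→x2→x4→x6→x8: bottleneck 5, flow now 15.
Augment x0→x3→x4→x6→x8: bottleneck 6, flow now 21.
Augment x0→x3→x4→x7→x8: bottleneck 4, flow now 25.
No augmenting path remains; maximum flow = 25.
In the residual graph, reachable from x0: {x0, x2, x3, x4, x6}.
Min-cut edges: x0→x1 (7), x4→x5 (3), x4→x7 (4), x6→x8 (11); capacity 7 + 3 + 4 + 11 = 25.
This cut is saturated, so no flow can exceed 25.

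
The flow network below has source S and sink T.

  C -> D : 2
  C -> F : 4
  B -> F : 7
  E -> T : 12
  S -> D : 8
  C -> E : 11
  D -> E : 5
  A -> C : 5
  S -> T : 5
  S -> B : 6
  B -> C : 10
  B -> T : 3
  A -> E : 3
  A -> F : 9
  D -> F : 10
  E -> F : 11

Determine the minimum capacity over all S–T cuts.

16

Augment S→T: bottleneck 5, flow now 5.
Augment S→B→T: bottleneck 3, flow now 8.
Augment S→D→E→T: bottleneck 5, flow now 13.
Augment S→B→C→E→T: bottleneck 3, flow now 16.
No augmenting path remains; maximum flow = 16.
By max-flow min-cut, the minimum cut capacity equals the max flow.
In the residual graph, reachable from S: {S, D, F}.
Min-cut edges: S→B (6), S→T (5), D→E (5); capacity 6 + 5 + 5 = 16.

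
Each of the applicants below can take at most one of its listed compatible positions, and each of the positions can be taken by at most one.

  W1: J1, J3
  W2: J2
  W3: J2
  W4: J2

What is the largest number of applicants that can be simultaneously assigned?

2

Unit-capacity flow: source→left, listed edges, right→sink; max matching = max flow.
Augmenting path W1→J1 (+1); matched 1.
Augmenting path W2→J2 (+1); matched 2.
No augmenting path remains; maximum matching = 2.
König certificate: {W1, J2} is a vertex cover of size 2 (every listed pair touches it), so no matching can be larger.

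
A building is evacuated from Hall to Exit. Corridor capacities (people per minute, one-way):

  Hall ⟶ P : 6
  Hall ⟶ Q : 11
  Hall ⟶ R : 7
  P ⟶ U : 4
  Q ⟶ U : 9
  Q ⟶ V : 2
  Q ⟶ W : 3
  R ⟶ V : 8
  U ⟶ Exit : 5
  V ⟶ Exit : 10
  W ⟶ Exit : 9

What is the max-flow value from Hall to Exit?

17

Augment Hall→P→U→Exit: bottleneck 4, flow now 4.
Augment Hall→Q→U→Exit: bottleneck 1, flow now 5.
Augment Hall→Q→V→Exit: bottleneck 2, flow now 7.
Augment Hall→Q→W→Exit: bottleneck 3, flow now 10.
Augment Hall→R→V→Exit: bottleneck 7, flow now 17.
No augmenting path remains; maximum flow = 17.
In the residual graph, reachable from Hall: {Hall, P, Q, U}.
Min-cut edges: Hall→R (7), Q→V (2), Q→W (3), U→Exit (5); capacity 7 + 2 + 3 + 5 = 17.
This cut is saturated, so no flow can exceed 17.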